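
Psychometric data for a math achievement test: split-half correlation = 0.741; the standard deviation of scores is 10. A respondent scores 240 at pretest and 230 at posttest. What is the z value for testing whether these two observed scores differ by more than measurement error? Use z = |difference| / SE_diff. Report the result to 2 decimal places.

1.83

Full-length reliability (Spearman-Brown) = 2(0.741)/(1+0.741) ≈ 0.851
SEM = 10.000*√(1 − 0.851) ≈ 3.857
SE_diff = SEM * √2 ≈ 3.857 * 1.414 ≈ 5.455
z = 10 / 5.455 ≈ 1.833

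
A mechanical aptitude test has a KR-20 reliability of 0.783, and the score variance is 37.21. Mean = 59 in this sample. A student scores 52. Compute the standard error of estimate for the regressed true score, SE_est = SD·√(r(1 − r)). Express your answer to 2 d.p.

2.51

SD = √37.21 ≈ 6.100
SE_est = SD × √(r(1 − r)) = 6.100 × √0.170 ≈ 6.100 × 0.412 ≈ 2.514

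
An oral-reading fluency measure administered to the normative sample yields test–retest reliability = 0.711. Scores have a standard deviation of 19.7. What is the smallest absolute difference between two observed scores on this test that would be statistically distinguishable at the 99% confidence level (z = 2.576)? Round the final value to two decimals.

38.58

SEM = 19.700 · √(1 − 0.711) = 19.700 · √0.289 ≈ 19.700 · 0.538 ≈ 10.590
SE_diff = √2 · SEM ≈ 14.977
Minimum reliable difference = 2.576 · SE_diff ≈ 2.576 · 14.977 ≈ 38.581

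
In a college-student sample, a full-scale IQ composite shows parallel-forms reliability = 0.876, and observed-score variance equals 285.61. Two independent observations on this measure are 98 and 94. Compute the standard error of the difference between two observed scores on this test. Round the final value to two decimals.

SD = √285.61 ≈ 16.900
SEM = 16.900·√(1 − 0.876) ≈ 5.951
SE_diff = SEM · √2 ≈ 5.951 · 1.414 ≈ 8.416

8.42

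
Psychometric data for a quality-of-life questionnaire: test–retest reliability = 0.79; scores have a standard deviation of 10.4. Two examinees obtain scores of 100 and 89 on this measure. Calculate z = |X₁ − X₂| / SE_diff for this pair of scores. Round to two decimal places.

1.63

The standard error of measurement is 10.4000*√(1 − 0.7900) ≈ 10.4000*0.4583 ≈ 4.7659.
Standard error of the difference = 4.7659·√2 ≈ 6.7400
z = |100 − 89| / 6.7400 = 11 / 6.7400 ≈ 1.6321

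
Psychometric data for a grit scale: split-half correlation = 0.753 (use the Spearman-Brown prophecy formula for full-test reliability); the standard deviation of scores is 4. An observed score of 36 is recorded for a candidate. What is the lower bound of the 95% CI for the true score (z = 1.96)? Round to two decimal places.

Full-length reliability (Spearman-Brown) = 2(0.753)/(1+0.753) ≈ 0.8591
SEM = 4.0000 · √(1 − 0.8591) = 4.0000 · √0.1409 ≈ 4.0000 · 0.3754 ≈ 1.5015
Margin = 1.96 · 1.5015 ≈ 2.9429
Lower limit = 36 − 2.9429 ≈ 33.0571

33.06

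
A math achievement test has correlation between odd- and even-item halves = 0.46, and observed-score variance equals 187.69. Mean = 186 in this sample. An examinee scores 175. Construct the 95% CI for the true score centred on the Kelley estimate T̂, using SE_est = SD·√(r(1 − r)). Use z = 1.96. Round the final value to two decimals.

SD = √187.69 = 13.7000
r_full = 2·0.46 / (1 + 0.46) ≈ 0.6301
Estimated true score = 0.6301*175 + (1 − 0.6301)*186 ≈ 179.0685
SE_est = SD * √(r(1 − r)) = 13.7000 * √0.2331 ≈ 13.7000 * 0.4828 ≈ 6.6139
95% CI: 179.0685 ± 12.9633 ≈ (166.1052, 192.0318)

[166.11, 192.03]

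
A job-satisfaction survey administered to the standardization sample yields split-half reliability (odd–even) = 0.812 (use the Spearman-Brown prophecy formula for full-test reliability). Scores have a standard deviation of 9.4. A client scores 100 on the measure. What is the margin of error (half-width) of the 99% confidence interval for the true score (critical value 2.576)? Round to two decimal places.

7.80

r_full = 2·0.812 / (1 + 0.812) ≈ 0.8962
SEM = 9.4000·√(1 − 0.8962) ≈ 3.0278
2.576 · SEM ≈ 7.7996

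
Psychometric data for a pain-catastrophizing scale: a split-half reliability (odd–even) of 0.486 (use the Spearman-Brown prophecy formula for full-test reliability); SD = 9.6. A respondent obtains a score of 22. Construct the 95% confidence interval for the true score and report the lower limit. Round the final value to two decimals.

10.93

r_full = 2·0.486 / (1 + 0.486) ≈ 0.6541
SEM = 9.6000 · √(1 − 0.6541) = 9.6000 · √0.3459 ≈ 9.6000 · 0.5881 ≈ 5.6460
Half-width = 1.96·5.6460 ≈ 11.0662
Lower bound: 22 − 11.0662 = 10.9338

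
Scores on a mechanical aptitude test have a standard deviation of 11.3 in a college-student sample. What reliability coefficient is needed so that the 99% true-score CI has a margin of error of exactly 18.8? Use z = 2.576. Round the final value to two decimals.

SEM needed = half-width / z = 18.8/2.576 ≈ 7.298
Required reliability = 1 − (SEM/SD)² = 1 − 0.417 ≈ 0.583

0.58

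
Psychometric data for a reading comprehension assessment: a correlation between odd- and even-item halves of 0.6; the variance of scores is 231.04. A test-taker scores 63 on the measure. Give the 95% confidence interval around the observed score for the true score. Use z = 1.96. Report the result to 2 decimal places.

[48.10, 77.90]

SD = √231.04 ≈ 15.20000
r_full = 2·0.6 / (1 + 0.6) ≈ 0.75000
SEM = 15.20000 × √(1 − 0.75000) = 15.20000 × √0.25000 ≈ 15.20000 × 0.50000 ≈ 7.60000
Margin = 1.96 × 7.60000 ≈ 14.89600
CI = 63 ± 14.89600 → [48.10400, 77.89600]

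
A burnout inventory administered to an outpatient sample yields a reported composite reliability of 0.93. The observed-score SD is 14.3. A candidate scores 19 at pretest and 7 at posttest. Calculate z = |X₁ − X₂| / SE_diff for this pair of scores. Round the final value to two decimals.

2.24

SEM = 14.3000 * √(1 − 0.9300) = 14.3000 * √0.0700 ≈ 14.3000 * 0.2646 ≈ 3.7834
SE_diff = √2 * SEM ≈ 5.3506
z = 12 / 5.3506 ≈ 2.2428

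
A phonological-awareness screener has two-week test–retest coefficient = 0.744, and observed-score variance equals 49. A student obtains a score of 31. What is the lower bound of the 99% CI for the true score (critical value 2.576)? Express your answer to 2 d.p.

σ = 49^(1/2) = 7.00000
SEM = 7.00000 × √(1 − 0.74400) = 7.00000 × √0.25600 ≈ 7.00000 × 0.50596 ≈ 3.54175
2.576 × SEM ≈ 9.12355
Lower bound: 31 − 9.12355 = 21.87645

21.88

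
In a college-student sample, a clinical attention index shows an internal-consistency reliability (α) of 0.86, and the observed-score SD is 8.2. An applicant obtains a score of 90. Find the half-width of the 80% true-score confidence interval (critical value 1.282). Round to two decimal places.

3.93

SEM = 8.2000 * √(1 − 0.8600) = 8.2000 * √0.1400 ≈ 8.2000 * 0.3742 ≈ 3.0682
Margin = 1.282 * 3.0682 ≈ 3.9334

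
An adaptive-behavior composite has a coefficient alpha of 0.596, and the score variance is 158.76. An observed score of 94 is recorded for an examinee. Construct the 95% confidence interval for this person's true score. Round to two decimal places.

σ = 158.76^(1/2) = 12.600
SEM = 12.600 * √(1 − 0.596) = 12.600 * √0.404 ≈ 12.600 * 0.636 ≈ 8.009
1.96 * SEM ≈ 15.697
Interval: (78.303, 109.697)

[78.30, 109.70]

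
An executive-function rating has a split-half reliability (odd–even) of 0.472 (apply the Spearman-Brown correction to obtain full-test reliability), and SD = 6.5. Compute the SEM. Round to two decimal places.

Spearman-Brown: r = 2(0.472) / (1 + 0.472) = 0.944 / 1.472 ≈ 0.641
SEM = 6.500 * √(1 − 0.641) = 6.500 * √0.359 ≈ 6.500 * 0.599 ≈ 3.893

3.89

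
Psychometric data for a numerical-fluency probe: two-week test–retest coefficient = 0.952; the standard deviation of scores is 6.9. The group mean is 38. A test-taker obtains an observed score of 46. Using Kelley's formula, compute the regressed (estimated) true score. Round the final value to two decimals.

45.62

T̂ = r·X + (1 − r)·M = 0.95200×46 + 0.04800×38 = 43.79200 + 1.82400 ≈ 45.61600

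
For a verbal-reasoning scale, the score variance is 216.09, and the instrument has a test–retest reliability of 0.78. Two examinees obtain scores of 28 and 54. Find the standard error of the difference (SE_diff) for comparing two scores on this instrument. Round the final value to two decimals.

9.75

SD = √216.09 ≈ 14.70000
SEM = 14.70000 · √(1 − 0.78000) = 14.70000 · √0.22000 ≈ 14.70000 · 0.46904 ≈ 6.89491
SE_diff = √2 · SEM ≈ 9.75088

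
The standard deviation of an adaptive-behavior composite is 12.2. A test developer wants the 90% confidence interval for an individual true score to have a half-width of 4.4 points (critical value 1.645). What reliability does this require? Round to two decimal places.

0.95

SEM needed = half-width / z = 4.4/1.645 ≈ 2.675
Required reliability = 1 − (SEM/SD)² = 1 − 0.048 ≈ 0.952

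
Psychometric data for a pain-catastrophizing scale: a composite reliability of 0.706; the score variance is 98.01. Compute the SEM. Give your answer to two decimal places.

SD = √98.01 = 9.9000
The standard error of measurement is 9.9000×√(1 − 0.7060) ≈ 9.9000×0.5422 ≈ 5.3680.

5.37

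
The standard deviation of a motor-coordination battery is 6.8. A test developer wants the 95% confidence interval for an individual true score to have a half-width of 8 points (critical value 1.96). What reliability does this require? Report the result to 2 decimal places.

Required SEM = 8 / 1.96 ≃ 4.0816
r = 1 − (4.0816/6.8)² ≃ 1 − 0.3603 ≃ 0.6397

0.64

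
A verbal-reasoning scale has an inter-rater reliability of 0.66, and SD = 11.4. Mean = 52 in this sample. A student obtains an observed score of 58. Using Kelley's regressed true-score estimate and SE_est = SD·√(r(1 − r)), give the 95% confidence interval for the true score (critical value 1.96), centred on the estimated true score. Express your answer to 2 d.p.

T̂ = r·X + (1 − r)·M = 0.66000×58 + 0.34000×52 = 38.28000 + 17.68000 ≃ 55.96000
SE_est = 11.40000×√(0.66000×0.34000) ≃ 5.40028
95% CI: 55.96000 ± 10.58455 ≃ (45.37545, 66.54455)

[45.38, 66.54]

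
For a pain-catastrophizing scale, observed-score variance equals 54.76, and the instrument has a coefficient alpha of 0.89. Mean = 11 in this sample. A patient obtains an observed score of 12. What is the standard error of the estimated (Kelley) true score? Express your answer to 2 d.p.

σ = 54.76^(1/2) = 7.4000
SE_est = SD · √(r(1 − r)) = 7.4000 · √0.0979 ≃ 7.4000 · 0.3129 ≃ 2.3154

2.32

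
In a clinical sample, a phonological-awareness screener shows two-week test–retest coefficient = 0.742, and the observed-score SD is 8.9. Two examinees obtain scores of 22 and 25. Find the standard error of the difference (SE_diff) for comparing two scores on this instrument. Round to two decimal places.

6.39

The standard error of measurement is 8.900×√(1 − 0.742) ≈ 8.900×0.508 ≈ 4.521.
SE_diff = SEM × √2 ≈ 4.521 × 1.414 ≈ 6.393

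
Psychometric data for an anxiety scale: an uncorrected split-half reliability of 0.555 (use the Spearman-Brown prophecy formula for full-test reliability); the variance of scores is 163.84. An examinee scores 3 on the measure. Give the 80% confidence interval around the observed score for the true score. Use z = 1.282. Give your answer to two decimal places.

σ = 163.84^(1/2) = 12.8000
Full-length reliability (Spearman-Brown) = 2(0.555)/(1+0.555) ≈ 0.7138
SEM = 12.8000·√(1 − 0.7138) ≈ 6.8474
Margin = 1.282 · 6.8474 ≈ 8.7783
CI = 3 ± 8.7783 → [-5.7783, 11.7783]

[-5.78, 11.78]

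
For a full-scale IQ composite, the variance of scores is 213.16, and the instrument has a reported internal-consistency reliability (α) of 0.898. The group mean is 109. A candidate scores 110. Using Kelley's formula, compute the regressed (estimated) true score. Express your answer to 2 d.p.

109.90

Estimated true score = 0.8980*110 + (1 − 0.8980)*109 ≈ 109.8980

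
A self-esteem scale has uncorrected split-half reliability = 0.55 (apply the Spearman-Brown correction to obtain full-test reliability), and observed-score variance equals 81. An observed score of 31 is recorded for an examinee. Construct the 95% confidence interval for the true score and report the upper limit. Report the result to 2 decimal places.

40.50

SD = √81 = 9.00000
r_full = 2·0.55 / (1 + 0.55) ≈ 0.70968
SEM = 9.00000*√(1 − 0.70968) ≈ 4.84934
Margin = 1.96 * 4.84934 ≈ 9.50471
Upper bound: 31 + 9.50471 = 40.50471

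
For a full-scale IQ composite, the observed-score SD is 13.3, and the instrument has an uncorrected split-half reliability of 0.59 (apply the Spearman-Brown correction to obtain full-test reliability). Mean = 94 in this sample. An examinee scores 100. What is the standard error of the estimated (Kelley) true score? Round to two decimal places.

Full-length reliability (Spearman-Brown) = 2(0.59)/(1+0.59) ≈ 0.742
SE_est = SD × √(r(1 − r)) = 13.300 × √0.191 ≈ 13.300 × 0.437 ≈ 5.818

5.82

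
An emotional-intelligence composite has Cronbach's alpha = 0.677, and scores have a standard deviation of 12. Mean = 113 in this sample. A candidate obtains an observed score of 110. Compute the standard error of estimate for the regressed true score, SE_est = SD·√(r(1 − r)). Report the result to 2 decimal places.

5.61

SE_est = SD * √(r(1 − r)) = 12.000 * √0.219 ≈ 12.000 * 0.468 ≈ 5.611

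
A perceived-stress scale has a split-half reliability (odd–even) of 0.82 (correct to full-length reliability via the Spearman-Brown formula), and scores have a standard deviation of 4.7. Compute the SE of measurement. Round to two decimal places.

Spearman-Brown: r = 2(0.82) / (1 + 0.82) = 1.64000 / 1.82000 ≈ 0.90110
The standard error of measurement is 4.70000*√(1 − 0.90110) ≈ 4.70000*0.31449 ≈ 1.47808.

1.48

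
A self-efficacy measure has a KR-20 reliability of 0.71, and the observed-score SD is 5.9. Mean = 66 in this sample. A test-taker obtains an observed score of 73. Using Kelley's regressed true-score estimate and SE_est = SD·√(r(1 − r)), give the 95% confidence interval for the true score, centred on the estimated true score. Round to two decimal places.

[65.72, 76.22]

Estimated true score = 0.710*73 + (1 − 0.710)*66 ≈ 70.970
SE_est = SD * √(r(1 − r)) = 5.900 * √0.206 ≈ 5.900 * 0.454 ≈ 2.677
95% CI: 70.970 ± 5.247 ≈ (65.723, 76.217)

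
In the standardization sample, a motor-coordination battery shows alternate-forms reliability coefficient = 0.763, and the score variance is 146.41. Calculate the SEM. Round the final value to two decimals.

5.89

σ = 146.41^(1/2) = 12.100
The standard error of measurement is 12.100·√(1 − 0.763) ≈ 12.100·0.487 ≈ 5.891.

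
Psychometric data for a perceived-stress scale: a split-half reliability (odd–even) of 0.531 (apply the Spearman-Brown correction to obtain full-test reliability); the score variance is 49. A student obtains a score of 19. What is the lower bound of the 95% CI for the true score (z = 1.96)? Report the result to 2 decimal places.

11.41

σ = 49^(1/2) = 7.0000
Spearman-Brown: r = 2(0.531) / (1 + 0.531) = 1.0620 / 1.5310 ≈ 0.6937
SEM = 7.0000 × √(1 − 0.6937) = 7.0000 × √0.3063 ≈ 7.0000 × 0.5535 ≈ 3.8743
Margin = 1.96 × 3.8743 ≈ 7.5937
Lower limit = 19 − 7.5937 ≈ 11.4063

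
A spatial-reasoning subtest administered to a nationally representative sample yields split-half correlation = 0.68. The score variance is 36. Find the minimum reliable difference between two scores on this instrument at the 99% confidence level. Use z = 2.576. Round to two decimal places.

σ = 36^(1/2) = 6.000
Spearman-Brown: r = 2(0.68) / (1 + 0.68) = 1.360 / 1.680 ≈ 0.810
SEM = 6.000 * √(1 − 0.810) = 6.000 * √0.190 ≈ 6.000 * 0.436 ≈ 2.619
SE_diff = √2 * SEM ≈ 3.703
Smallest detectable difference = 2.576*3.703 ≈ 9.540

9.54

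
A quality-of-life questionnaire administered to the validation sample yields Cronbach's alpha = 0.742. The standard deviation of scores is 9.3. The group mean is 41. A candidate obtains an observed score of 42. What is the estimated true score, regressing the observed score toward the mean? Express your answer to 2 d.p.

Estimated true score = 0.74200*42 + (1 − 0.74200)*41 ≈ 41.74200

41.74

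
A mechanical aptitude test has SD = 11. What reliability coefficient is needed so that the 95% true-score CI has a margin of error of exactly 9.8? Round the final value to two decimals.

SEM needed = half-width / z = 9.8/1.96 ≃ 5.000
r = 1 − (SEM / SD)² = 1 − (5.000 / 11)² ≃ 1 − 0.207 ≃ 0.793

0.79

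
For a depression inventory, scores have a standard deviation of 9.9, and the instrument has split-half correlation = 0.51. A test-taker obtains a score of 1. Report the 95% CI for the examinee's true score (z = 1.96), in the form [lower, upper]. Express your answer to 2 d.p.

[-10.05, 12.05]

Spearman-Brown: r = 2(0.51) / (1 + 0.51) = 1.020 / 1.510 ≈ 0.675
The standard error of measurement is 9.900×√(1 − 0.675) ≈ 9.900×0.570 ≈ 5.640.
1.96 × SEM ≈ 11.054
Interval: (-10.054, 12.054)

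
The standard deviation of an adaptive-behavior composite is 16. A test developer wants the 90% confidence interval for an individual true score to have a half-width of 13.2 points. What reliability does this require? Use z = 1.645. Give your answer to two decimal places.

Required SEM = 13.2 / 1.645 ≈ 8.0243
r = 1 − (SEM / SD)² = 1 − (8.0243 / 16)² ≈ 1 − 0.2515 ≈ 0.7485

0.75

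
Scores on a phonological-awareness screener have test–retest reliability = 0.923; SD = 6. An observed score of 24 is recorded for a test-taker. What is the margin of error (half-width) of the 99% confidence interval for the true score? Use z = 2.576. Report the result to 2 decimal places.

SEM = 6.000 * √(1 − 0.923) = 6.000 * √0.077 ≈ 6.000 * 0.277 ≈ 1.665
Margin = 2.576 * 1.665 ≈ 4.289

4.29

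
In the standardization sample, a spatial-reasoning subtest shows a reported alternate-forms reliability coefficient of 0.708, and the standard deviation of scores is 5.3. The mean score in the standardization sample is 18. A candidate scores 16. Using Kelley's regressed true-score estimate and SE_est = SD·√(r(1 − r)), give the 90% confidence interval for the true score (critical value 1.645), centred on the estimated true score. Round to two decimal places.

[12.62, 20.55]

Estimated true score = 0.708×16 + (1 − 0.708)×18 ≃ 16.584
SE_est = 5.300×√(0.708×0.292) ≃ 2.410
90% CI: 16.584 ± 3.964 ≃ (12.620, 20.548)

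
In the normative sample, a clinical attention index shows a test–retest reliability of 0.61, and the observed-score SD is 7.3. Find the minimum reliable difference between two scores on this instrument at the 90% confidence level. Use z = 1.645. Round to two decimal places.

10.61

SEM = 7.3000·√(1 − 0.6100) ≈ 4.5588
SE_diff = √2 · SEM ≈ 6.4472
Smallest detectable difference = 1.645·6.4472 ≈ 10.6056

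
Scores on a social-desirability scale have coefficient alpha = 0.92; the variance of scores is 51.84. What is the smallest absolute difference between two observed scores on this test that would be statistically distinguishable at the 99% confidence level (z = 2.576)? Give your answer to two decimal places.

SD = √51.84 = 7.20000
The standard error of measurement is 7.20000×√(1 − 0.92000) ≈ 7.20000×0.28284 ≈ 2.03647.
SE_diff = SEM × √2 ≈ 2.03647 × 1.41421 ≈ 2.88000
Smallest detectable difference = 2.576×2.88000 ≈ 7.41888

7.42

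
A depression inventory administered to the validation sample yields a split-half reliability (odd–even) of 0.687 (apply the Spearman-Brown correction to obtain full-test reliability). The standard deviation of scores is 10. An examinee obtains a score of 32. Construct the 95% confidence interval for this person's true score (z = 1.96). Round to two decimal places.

[23.56, 40.44]

Spearman-Brown: r = 2(0.687) / (1 + 0.687) = 1.3740 / 1.6870 ≃ 0.8145
SEM = 10.0000 × √(1 − 0.8145) = 10.0000 × √0.1855 ≃ 10.0000 × 0.4307 ≃ 4.3074
Half-width = 1.96×4.3074 ≃ 8.4425
Interval: (23.5575, 40.4425)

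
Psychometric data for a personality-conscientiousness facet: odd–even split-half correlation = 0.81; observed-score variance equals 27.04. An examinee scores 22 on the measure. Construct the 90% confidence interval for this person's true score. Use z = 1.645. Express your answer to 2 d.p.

SD = √27.04 ≈ 5.200
Spearman-Brown: r = 2(0.81) / (1 + 0.81) = 1.620 / 1.810 ≈ 0.895
SEM = 5.200×√(1 − 0.895) ≈ 1.685
1.645 × SEM ≈ 2.771
90% CI: 22 ± 2.771 = [19.229, 24.771]

[19.23, 24.77]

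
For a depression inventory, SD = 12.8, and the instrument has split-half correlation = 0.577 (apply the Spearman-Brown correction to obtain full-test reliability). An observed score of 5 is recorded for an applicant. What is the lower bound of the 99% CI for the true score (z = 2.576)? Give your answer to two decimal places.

Spearman-Brown: r = 2(0.577) / (1 + 0.577) = 1.15400 / 1.57700 ≃ 0.73177
SEM = 12.80000·√(1 − 0.73177) ≃ 6.62925
Half-width = 2.576·6.62925 ≃ 17.07694
Lower limit = 5 − 17.07694 ≃ -12.07694

-12.08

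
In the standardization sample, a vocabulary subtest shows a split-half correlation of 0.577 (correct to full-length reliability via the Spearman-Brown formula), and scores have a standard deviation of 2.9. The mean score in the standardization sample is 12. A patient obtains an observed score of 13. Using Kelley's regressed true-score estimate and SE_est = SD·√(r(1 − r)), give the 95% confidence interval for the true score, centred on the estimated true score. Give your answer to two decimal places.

[10.21, 15.25]

Full-length reliability (Spearman-Brown) = 2(0.577)/(1+0.577) ≈ 0.7318
Estimated true score = 0.7318·13 + (1 − 0.7318)·12 ≈ 12.7318
SE_est = SD · √(r(1 − r)) = 2.9000 · √0.1963 ≈ 2.9000 · 0.4430 ≈ 1.2848
CI = 12.7318 ± 1.96 · 1.2848 → [10.2135, 15.2500]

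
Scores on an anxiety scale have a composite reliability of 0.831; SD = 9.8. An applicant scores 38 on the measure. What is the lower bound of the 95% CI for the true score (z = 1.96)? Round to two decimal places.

30.10

SEM = 9.800×√(1 − 0.831) ≈ 4.029
Half-width = 1.96×4.029 ≈ 7.896
Lower bound: 38 − 7.896 = 30.104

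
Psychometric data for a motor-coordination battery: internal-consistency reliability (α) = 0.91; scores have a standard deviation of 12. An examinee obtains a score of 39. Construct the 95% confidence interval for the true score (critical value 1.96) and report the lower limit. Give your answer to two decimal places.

SEM = 12.0000*√(1 − 0.9100) ≈ 3.6000
1.96 * SEM ≈ 7.0560
Lower limit = 39 − 7.0560 ≈ 31.9440

31.94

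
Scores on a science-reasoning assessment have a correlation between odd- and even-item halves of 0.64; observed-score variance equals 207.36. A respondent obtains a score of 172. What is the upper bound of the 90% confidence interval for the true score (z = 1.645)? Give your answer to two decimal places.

183.10

SD = √207.36 ≈ 14.400
Full-length reliability (Spearman-Brown) = 2(0.64)/(1+0.64) ≈ 0.780
The standard error of measurement is 14.400×√(1 − 0.780) ≈ 14.400×0.469 ≈ 6.747.
1.645 × SEM ≈ 11.098
Upper limit = 172 + 11.098 ≈ 183.098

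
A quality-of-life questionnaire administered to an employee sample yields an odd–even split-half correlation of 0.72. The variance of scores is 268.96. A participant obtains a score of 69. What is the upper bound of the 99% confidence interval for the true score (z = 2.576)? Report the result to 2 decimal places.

86.05

SD = √268.96 ≈ 16.40000
r_full = 2·0.72 / (1 + 0.72) ≈ 0.83721
The standard error of measurement is 16.40000×√(1 − 0.83721) ≈ 16.40000×0.40347 ≈ 6.61696.
Margin = 2.576 × 6.61696 ≈ 17.04529
Upper bound: 69 + 17.04529 = 86.04529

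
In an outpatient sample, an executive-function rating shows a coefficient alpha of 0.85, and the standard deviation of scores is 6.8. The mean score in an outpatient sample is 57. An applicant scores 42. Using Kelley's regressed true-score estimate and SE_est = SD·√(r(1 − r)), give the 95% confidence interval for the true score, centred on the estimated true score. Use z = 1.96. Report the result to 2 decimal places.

T̂ = 0.8500(42) + 0.1500(57) ≈ 44.2500
SE_est = SD * √(r(1 − r)) = 6.8000 * √0.1275 ≈ 6.8000 * 0.3571 ≈ 2.4281
95% CI: 44.2500 ± 4.7590 ≈ (39.4910, 49.0090)

[39.49, 49.01]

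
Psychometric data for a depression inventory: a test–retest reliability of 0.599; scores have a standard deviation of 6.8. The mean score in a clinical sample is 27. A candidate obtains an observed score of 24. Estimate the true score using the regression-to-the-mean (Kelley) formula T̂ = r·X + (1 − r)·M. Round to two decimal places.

T̂ = r·X + (1 − r)·M = 0.599·24 + 0.401·27 = 14.376 + 10.827 ≈ 25.203

25.20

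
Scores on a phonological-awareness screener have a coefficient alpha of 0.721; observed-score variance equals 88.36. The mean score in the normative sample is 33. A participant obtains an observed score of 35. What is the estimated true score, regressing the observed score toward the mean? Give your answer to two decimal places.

Estimated true score = 0.72100·35 + (1 − 0.72100)·33 ≈ 34.44200

34.44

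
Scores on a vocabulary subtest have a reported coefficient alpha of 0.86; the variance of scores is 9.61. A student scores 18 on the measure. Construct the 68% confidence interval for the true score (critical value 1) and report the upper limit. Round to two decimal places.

19.16

σ = 9.61^(1/2) = 3.1000
SEM = 3.1000 × √(1 − 0.8600) = 3.1000 × √0.1400 ≈ 3.1000 × 0.3742 ≈ 1.1599
1 × SEM ≈ 1.1599
Upper bound: 18 + 1.1599 = 19.1599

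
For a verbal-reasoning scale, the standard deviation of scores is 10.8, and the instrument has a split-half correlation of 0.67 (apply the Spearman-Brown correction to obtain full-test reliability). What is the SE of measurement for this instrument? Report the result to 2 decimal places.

4.80

Full-length reliability (Spearman-Brown) = 2(0.67)/(1+0.67) ≃ 0.80240
SEM = 10.80000 × √(1 − 0.80240) = 10.80000 × √0.19760 ≃ 10.80000 × 0.44453 ≃ 4.80090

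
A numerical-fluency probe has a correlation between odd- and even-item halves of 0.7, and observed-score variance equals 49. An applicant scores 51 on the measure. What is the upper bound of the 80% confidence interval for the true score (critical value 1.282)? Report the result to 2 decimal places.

54.77

SD = √49 = 7.00000
Full-length reliability (Spearman-Brown) = 2(0.7)/(1+0.7) ≃ 0.82353
SEM = 7.00000 × √(1 − 0.82353) = 7.00000 × √0.17647 ≃ 7.00000 × 0.42008 ≃ 2.94059
Margin = 1.282 × 2.94059 ≃ 3.76983
Upper bound: 51 + 3.76983 = 54.76983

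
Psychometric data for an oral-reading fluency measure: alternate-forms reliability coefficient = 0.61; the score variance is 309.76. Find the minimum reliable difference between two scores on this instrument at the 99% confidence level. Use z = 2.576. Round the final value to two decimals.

40.04

σ = 309.76^(1/2) = 17.6000
SEM = 17.6000*√(1 − 0.6100) ≃ 10.9912
SE_diff = √2 * SEM ≃ 15.5439
Smallest detectable difference = 2.576*15.5439 ≃ 40.0411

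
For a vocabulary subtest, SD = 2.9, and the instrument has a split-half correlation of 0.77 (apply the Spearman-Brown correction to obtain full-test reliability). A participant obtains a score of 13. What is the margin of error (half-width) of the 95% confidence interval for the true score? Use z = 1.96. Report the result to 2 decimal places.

Full-length reliability (Spearman-Brown) = 2(0.77)/(1+0.77) ≃ 0.870
SEM = 2.900 · √(1 − 0.870) = 2.900 · √0.130 ≃ 2.900 · 0.360 ≃ 1.045
Margin = 1.96 · 1.045 ≃ 2.049

2.05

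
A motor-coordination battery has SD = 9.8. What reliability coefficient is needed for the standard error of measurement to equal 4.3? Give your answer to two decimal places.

0.81

r = 1 − (4.300/9.8)² ≈ 1 − 0.193 ≈ 0.807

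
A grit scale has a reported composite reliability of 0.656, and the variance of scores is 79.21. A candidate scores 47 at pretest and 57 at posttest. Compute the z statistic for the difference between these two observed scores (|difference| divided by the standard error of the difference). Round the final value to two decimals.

1.35

SD = √79.21 ≈ 8.90000
The standard error of measurement is 8.90000*√(1 − 0.65600) ≈ 8.90000*0.58652 ≈ 5.21998.
SE_diff = SEM * √2 ≈ 5.21998 * 1.41421 ≈ 7.38217
z = 10 / 7.38217 ≈ 1.35461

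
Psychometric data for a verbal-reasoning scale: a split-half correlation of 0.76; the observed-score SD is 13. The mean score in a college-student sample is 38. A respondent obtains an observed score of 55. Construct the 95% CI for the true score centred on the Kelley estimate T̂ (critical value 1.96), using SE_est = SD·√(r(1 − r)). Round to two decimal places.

Spearman-Brown: r = 2(0.76) / (1 + 0.76) = 1.520 / 1.760 ≈ 0.864
T̂ = 0.864(55) + 0.136(38) ≈ 52.682
SE_est = SD * √(r(1 − r)) = 13.000 * √0.118 ≈ 13.000 * 0.343 ≈ 4.461
95% CI: 52.682 ± 8.744 ≈ (43.938, 61.426)

[43.94, 61.43]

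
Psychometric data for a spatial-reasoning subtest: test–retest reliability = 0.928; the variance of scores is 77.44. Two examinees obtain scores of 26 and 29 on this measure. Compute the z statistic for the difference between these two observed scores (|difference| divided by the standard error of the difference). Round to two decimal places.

0.90

SD = √77.44 ≈ 8.800
The standard error of measurement is 8.800×√(1 − 0.928) ≈ 8.800×0.268 ≈ 2.361.
SE_diff = SEM × √2 ≈ 2.361 × 1.414 ≈ 3.339
z = 3 / 3.339 ≈ 0.898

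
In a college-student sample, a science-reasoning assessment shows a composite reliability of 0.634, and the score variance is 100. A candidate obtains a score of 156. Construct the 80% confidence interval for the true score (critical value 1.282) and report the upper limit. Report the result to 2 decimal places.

SD = √100 = 10.0000
SEM = 10.0000 × √(1 − 0.6340) = 10.0000 × √0.3660 ≈ 10.0000 × 0.6050 ≈ 6.0498
1.282 × SEM ≈ 7.7558
Upper limit = 156 + 7.7558 ≈ 163.7558

163.76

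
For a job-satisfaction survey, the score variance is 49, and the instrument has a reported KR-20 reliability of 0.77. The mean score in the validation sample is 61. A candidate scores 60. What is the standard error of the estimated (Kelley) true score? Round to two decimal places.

SD = √49 ≈ 7.0000
SE_est = SD · √(r(1 − r)) = 7.0000 · √0.1771 ≈ 7.0000 · 0.4208 ≈ 2.9458

2.95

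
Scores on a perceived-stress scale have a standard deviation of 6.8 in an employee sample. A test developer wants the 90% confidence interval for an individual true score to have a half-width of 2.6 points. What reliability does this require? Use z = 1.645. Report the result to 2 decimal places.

0.95

SEM needed = half-width / z = 2.6/1.645 ≈ 1.58055
Required reliability = 1 − (SEM/SD)² = 1 − 0.05403 ≈ 0.94597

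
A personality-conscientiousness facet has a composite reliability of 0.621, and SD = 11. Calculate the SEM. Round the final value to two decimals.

6.77

SEM = 11.00000 * √(1 − 0.62100) = 11.00000 * √0.37900 ≈ 11.00000 * 0.61563 ≈ 6.77193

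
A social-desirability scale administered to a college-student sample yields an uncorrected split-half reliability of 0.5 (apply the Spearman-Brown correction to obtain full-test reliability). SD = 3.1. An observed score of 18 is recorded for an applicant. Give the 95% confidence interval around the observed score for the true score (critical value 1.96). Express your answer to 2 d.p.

r_full = 2·0.5 / (1 + 0.5) ≈ 0.667
The standard error of measurement is 3.100×√(1 − 0.667) ≈ 3.100×0.577 ≈ 1.790.
Half-width = 1.96×1.790 ≈ 3.508
Interval: (14.492, 21.508)

[14.49, 21.51]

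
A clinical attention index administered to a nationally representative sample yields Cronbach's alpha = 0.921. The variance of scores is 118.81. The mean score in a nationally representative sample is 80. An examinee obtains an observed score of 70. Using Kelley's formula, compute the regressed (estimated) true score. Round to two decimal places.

Estimated true score = 0.9210·70 + (1 − 0.9210)·80 ≈ 70.7900

70.79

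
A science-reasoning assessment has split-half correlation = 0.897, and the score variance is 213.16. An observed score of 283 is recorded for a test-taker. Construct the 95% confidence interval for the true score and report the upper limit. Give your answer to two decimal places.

SD = √213.16 ≈ 14.6000
Full-length reliability (Spearman-Brown) = 2(0.897)/(1+0.897) ≈ 0.9457
SEM = 14.6000*√(1 − 0.9457) ≈ 3.4020
1.96 * SEM ≈ 6.6680
Upper bound: 283 + 6.6680 = 289.6680

289.67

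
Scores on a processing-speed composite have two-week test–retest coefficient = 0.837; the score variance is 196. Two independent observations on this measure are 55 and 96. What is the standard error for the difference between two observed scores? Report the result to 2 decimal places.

7.99

σ = 196^(1/2) = 14.00000
SEM = 14.00000 × √(1 − 0.83700) = 14.00000 × √0.16300 ≈ 14.00000 × 0.40373 ≈ 5.65226
SE_diff = SEM × √2 ≈ 5.65226 × 1.41421 ≈ 7.99350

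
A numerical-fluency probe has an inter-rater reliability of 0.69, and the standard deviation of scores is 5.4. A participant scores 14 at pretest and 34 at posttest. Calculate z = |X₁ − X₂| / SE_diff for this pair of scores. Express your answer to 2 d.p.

SEM = 5.4000×√(1 − 0.6900) ≈ 3.0066
Standard error of the difference = 3.0066·√2 ≈ 4.2520
z = |14 − 34| / 4.2520 = 20 / 4.2520 ≈ 4.7037

4.70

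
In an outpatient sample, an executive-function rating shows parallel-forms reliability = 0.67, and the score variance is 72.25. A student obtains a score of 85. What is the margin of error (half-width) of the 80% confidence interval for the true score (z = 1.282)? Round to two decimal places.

σ = 72.25^(1/2) = 8.500
SEM = 8.500×√(1 − 0.670) ≃ 4.883
Margin = 1.282 × 4.883 ≃ 6.260

6.26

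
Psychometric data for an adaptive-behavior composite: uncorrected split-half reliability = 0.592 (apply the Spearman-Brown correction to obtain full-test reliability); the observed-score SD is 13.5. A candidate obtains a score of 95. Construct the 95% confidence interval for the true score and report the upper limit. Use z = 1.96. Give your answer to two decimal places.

r_full = 2·0.592 / (1 + 0.592) ≈ 0.744
SEM = 13.500×√(1 − 0.744) ≈ 6.834
Margin = 1.96 × 6.834 ≈ 13.395
Upper bound: 95 + 13.395 = 108.395

108.40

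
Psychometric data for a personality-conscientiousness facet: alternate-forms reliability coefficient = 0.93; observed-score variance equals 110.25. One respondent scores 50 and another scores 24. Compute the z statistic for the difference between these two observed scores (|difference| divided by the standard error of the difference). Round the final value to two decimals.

6.62

SD = √110.25 = 10.5000
SEM = 10.5000×√(1 − 0.9300) ≈ 2.7780
SE_diff = √2 × SEM ≈ 3.9287
z = |50 − 24| / 3.9287 = 26 / 3.9287 ≈ 6.6179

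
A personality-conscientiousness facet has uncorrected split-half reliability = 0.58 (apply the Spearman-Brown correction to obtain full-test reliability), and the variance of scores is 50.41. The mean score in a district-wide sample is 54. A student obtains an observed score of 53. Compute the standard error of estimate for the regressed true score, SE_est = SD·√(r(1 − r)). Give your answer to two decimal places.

SD = √50.41 = 7.1000
Full-length reliability (Spearman-Brown) = 2(0.58)/(1+0.58) ≈ 0.7342
SE_est = 7.1000·√[r(1 − r)] ≈ 3.1366

3.14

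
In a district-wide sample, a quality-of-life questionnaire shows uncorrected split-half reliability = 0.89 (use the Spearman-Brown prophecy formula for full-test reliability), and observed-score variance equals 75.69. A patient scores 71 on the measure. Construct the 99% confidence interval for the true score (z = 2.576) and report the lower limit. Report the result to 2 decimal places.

65.59

σ = 75.69^(1/2) = 8.7000
Full-length reliability (Spearman-Brown) = 2(0.89)/(1+0.89) ≈ 0.9418
SEM = 8.7000 * √(1 − 0.9418) = 8.7000 * √0.0582 ≈ 8.7000 * 0.2412 ≈ 2.0989
Margin = 2.576 * 2.0989 ≈ 5.4067
Lower bound: 71 − 5.4067 = 65.5933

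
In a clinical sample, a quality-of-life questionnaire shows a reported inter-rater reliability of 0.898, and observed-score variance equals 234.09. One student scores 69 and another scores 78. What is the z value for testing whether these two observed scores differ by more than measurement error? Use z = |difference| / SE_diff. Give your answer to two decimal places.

1.30

σ = 234.09^(1/2) = 15.3000
The standard error of measurement is 15.3000×√(1 − 0.8980) ≈ 15.3000×0.3194 ≈ 4.8864.
SE_diff = √2 × SEM ≈ 6.9105
z = 9 / 6.9105 ≈ 1.3024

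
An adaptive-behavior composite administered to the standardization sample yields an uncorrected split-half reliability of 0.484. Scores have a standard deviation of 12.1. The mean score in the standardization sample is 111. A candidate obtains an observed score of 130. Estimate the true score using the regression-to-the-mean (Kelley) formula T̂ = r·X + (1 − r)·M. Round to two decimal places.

r_full = 2·0.484 / (1 + 0.484) ≈ 0.652
T̂ = r·X + (1 − r)·M = 0.652·130 + 0.348·111 ≈ 84.798 + 38.596 ≈ 123.394

123.39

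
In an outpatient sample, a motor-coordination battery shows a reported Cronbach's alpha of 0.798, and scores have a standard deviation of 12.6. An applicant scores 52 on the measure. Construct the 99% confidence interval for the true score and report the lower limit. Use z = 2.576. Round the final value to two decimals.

37.41

SEM = 12.6000 * √(1 − 0.7980) = 12.6000 * √0.2020 ≈ 12.6000 * 0.4494 ≈ 5.6630
Half-width = 2.576*5.6630 ≈ 14.5879
Lower bound: 52 − 14.5879 = 37.4121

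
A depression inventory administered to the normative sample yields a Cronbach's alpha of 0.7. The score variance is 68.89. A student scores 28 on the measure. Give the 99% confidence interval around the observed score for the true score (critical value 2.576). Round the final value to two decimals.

SD = √68.89 = 8.300
SEM = 8.300*√(1 − 0.700) ≈ 4.546
Margin = 2.576 * 4.546 ≈ 11.711
99% CI: 28 ± 11.711 = [16.289, 39.711]

[16.29, 39.71]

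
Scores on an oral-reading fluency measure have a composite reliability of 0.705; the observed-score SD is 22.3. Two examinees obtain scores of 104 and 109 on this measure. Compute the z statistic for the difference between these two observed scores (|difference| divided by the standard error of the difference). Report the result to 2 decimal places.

The standard error of measurement is 22.3000·√(1 − 0.7050) ≈ 22.3000·0.5431 ≈ 12.1120.
Standard error of the difference = 12.1120·√2 ≈ 17.1290
z = |104 − 109| / 17.1290 = 5 / 17.1290 ≈ 0.2919

0.29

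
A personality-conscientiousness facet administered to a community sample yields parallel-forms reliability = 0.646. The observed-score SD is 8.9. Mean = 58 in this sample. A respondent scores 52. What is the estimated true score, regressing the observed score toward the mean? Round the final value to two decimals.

T̂ = r·X + (1 − r)·M = 0.6460×52 + 0.3540×58 = 33.5920 + 20.5320 ≈ 54.1240

54.12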